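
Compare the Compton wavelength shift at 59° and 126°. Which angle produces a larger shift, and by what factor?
126° produces the larger shift by a factor of 3.274

Calculate both shifts using Δλ = λ_C(1 - cos θ):

For θ₁ = 59°:
Δλ₁ = 2.4263 × (1 - cos(59°))
Δλ₁ = 2.4263 × 0.4850
Δλ₁ = 1.1767 pm

For θ₂ = 126°:
Δλ₂ = 2.4263 × (1 - cos(126°))
Δλ₂ = 2.4263 × 1.5878
Δλ₂ = 3.8525 pm

The 126° angle produces the larger shift.
Ratio: 3.8525/1.1767 = 3.274

(Intermediate values are shown rounded; full precision is carried through to the final answer.)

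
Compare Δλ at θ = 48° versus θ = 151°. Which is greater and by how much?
151° produces the larger shift by a factor of 5.666

Calculate both shifts using Δλ = λ_C(1 - cos θ):

For θ₁ = 48°:
Δλ₁ = 2.4263 × (1 - cos(48°))
Δλ₁ = 2.4263 × 0.3309
Δλ₁ = 0.8028 pm

For θ₂ = 151°:
Δλ₂ = 2.4263 × (1 - cos(151°))
Δλ₂ = 2.4263 × 1.8746
Δλ₂ = 4.5484 pm

The 151° angle produces the larger shift.
Ratio: 4.5484/0.8028 = 5.666

(Intermediate values are shown rounded; full precision is carried through to the final answer.)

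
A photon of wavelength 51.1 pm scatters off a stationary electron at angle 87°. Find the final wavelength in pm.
53.3993 pm

Using the Compton scattering formula:
λ' = λ + Δλ = λ + λ_C(1 - cos θ)

Given:
- Initial wavelength λ = 51.1 pm
- Scattering angle θ = 87°
- Compton wavelength λ_C ≈ 2.4263 pm

Calculate the shift:
Δλ = 2.4263 × (1 - cos(87°))
Δλ = 2.4263 × 0.9477
Δλ = 2.2993 pm

Final wavelength:
λ' = 51.1 + 2.2993 = 53.3993 pm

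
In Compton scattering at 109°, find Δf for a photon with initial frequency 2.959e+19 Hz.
7.130e+18 Hz (decrease)

Convert frequency to wavelength (c = 299792458 m/s):
λ₀ = c/f₀ = 299792458/2.959e+19 = 1.0131546e-11 m = 10.1315 pm

Calculate Compton shift:
Δλ = λ_C(1 - cos(109°)) = 3.2162 pm

Final wavelength:
λ' = λ₀ + Δλ = 10.1315 + 3.2162 = 13.3478 pm

Final frequency:
f' = c/λ' = 299792458/1.3347786e-11 = 2.2460089e+19 Hz

Frequency shift (decrease):
Δf = f₀ - f' = 2.959e+19 - 2.2460089e+19 = 7.130e+18 Hz

(Intermediate values are shown rounded; full precision is carried through to the final answer.)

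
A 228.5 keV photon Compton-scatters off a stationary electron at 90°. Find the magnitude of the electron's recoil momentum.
1.4844e-22 kg·m/s

The electron is initially at rest, so by conservation of momentum:
p⃗_e = p⃗₀ − p⃗'  (incident photon momentum minus scattered photon momentum)

Photon momentum magnitudes (p = h/λ = E/c):
λ₀ = hc/E₀ = 5.4260 pm → p₀ = h/λ₀ = 1.2212e-22 kg·m/s
Δλ = λ_C(1 − cos 90°) = 2.4263 pm
λ' = 7.8523 pm → p' = h/λ' = 8.4384e-23 kg·m/s

The scattered photon makes angle θ = 90° with the incident direction, so by the law of cosines:
|p⃗_e|² = p₀² + p'² − 2p₀p'cos θ
|p⃗_e|² = (1.2212e-22)² + (8.4384e-23)² − 2·1.2212e-22·8.4384e-23·cos(90°)
|p⃗_e| = 1.4844e-22 kg·m/s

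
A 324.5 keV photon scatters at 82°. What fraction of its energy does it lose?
0.3534 (or 35.34%)

Calculate initial and final photon energies:

Initial: E₀ = 324.5 keV → λ₀ = 3.8208 pm
Compton shift: Δλ = 2.0886 pm
Final wavelength: λ' = 5.9094 pm
Final energy: E' = 209.8081 keV

Fractional energy loss:
(E₀ - E')/E₀ = (324.5000 - 209.8081)/324.5000
= 114.6919/324.5000
= 0.3534
= 35.34%

(Intermediate values are shown rounded; full precision is carried through to the final answer.)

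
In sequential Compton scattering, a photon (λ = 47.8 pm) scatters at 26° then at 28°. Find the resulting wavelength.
48.3296 pm

Apply Compton shift twice:

First scattering at θ₁ = 26°:
Δλ₁ = λ_C(1 - cos(26°))
Δλ₁ = 2.4263 × 0.1012
Δλ₁ = 0.2456 pm

After first scattering:
λ₁ = 47.8 + 0.2456 = 48.0456 pm

Second scattering at θ₂ = 28°:
Δλ₂ = λ_C(1 - cos(28°))
Δλ₂ = 2.4263 × 0.1171
Δλ₂ = 0.2840 pm

Final wavelength:
λ₂ = 48.0456 + 0.2840 = 48.3296 pm

Total shift: Δλ_total = 0.2456 + 0.2840 = 0.5296 pm

(Intermediate values are shown rounded; full precision is carried through to the final answer.)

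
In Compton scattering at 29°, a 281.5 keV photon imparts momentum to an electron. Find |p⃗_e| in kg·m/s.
7.3506e-23 kg·m/s

The electron is initially at rest, so by conservation of momentum:
p⃗_e = p⃗₀ − p⃗'  (incident photon momentum minus scattered photon momentum)

Photon momentum magnitudes (p = h/λ = E/c):
λ₀ = hc/E₀ = 4.4044 pm → p₀ = h/λ₀ = 1.5044e-22 kg·m/s
Δλ = λ_C(1 − cos 29°) = 0.3042 pm
λ' = 4.7086 pm → p' = h/λ' = 1.4072e-22 kg·m/s

The scattered photon makes angle θ = 29° with the incident direction, so by the law of cosines:
|p⃗_e|² = p₀² + p'² − 2p₀p'cos θ
|p⃗_e|² = (1.5044e-22)² + (1.4072e-22)² − 2·1.5044e-22·1.4072e-22·cos(29°)
|p⃗_e| = 7.3506e-23 kg·m/s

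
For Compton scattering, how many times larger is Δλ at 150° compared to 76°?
150° produces the larger shift by a factor of 2.462

Calculate both shifts using Δλ = λ_C(1 - cos θ):

For θ₁ = 76°:
Δλ₁ = 2.4263 × (1 - cos(76°))
Δλ₁ = 2.4263 × 0.7581
Δλ₁ = 1.8393 pm

For θ₂ = 150°:
Δλ₂ = 2.4263 × (1 - cos(150°))
Δλ₂ = 2.4263 × 1.8660
Δλ₂ = 4.5276 pm

The 150° angle produces the larger shift.
Ratio: 4.5276/1.8393 = 2.462

(Intermediate values are shown rounded; full precision is carried through to the final answer.)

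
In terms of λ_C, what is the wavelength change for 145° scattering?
1.8192 λ_C

The Compton shift formula is:
Δλ = λ_C(1 - cos θ)

Dividing both sides by λ_C:
Δλ/λ_C = 1 - cos θ

For θ = 145°:
Δλ/λ_C = 1 - cos(145°)
Δλ/λ_C = 1 - -0.8192
Δλ/λ_C = 1.8192

This means the shift is 1.8192 × λ_C = 4.4138 pm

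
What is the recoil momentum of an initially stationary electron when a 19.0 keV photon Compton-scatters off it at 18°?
3.1741e-24 kg·m/s

The electron is initially at rest, so by conservation of momentum:
p⃗_e = p⃗₀ − p⃗'  (incident photon momentum minus scattered photon momentum)

Photon momentum magnitudes (p = h/λ = E/c):
λ₀ = hc/E₀ = 65.2548 pm → p₀ = h/λ₀ = 1.0154e-23 kg·m/s
Δλ = λ_C(1 − cos 18°) = 0.1188 pm
λ' = 65.3736 pm → p' = h/λ' = 1.0136e-23 kg·m/s

The scattered photon makes angle θ = 18° with the incident direction, so by the law of cosines:
|p⃗_e|² = p₀² + p'² − 2p₀p'cos θ
|p⃗_e|² = (1.0154e-23)² + (1.0136e-23)² − 2·1.0154e-23·1.0136e-23·cos(18°)
|p⃗_e| = 3.1741e-24 kg·m/s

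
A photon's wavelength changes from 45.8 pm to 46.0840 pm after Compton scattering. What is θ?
28.00°

First find the wavelength shift:
Δλ = λ' - λ = 46.0840 - 45.8 = 0.2840 pm

Using Δλ = λ_C(1 - cos θ), with λ_C = h/(m_e·c) ≈ 2.42631024 pm:
cos θ = 1 - Δλ/λ_C
cos θ = 1 - 0.2840/2.42631024
cos θ = 0.882950

θ = arccos(0.882950)
θ = 28.00°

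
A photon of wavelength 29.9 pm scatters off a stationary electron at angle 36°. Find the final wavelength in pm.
30.3634 pm

Using the Compton scattering formula:
λ' = λ + Δλ = λ + λ_C(1 - cos θ)

Given:
- Initial wavelength λ = 29.9 pm
- Scattering angle θ = 36°
- Compton wavelength λ_C ≈ 2.4263 pm

Calculate the shift:
Δλ = 2.4263 × (1 - cos(36°))
Δλ = 2.4263 × 0.1910
Δλ = 0.4634 pm

Final wavelength:
λ' = 29.9 + 0.4634 = 30.3634 pm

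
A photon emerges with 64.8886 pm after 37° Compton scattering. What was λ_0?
64.4000 pm

From λ' = λ + Δλ, we have λ = λ' - Δλ

First calculate the Compton shift:
Δλ = λ_C(1 - cos θ)
Δλ = 2.4263 × (1 - cos(37°))
Δλ = 2.4263 × 0.2014
Δλ = 0.4886 pm

Initial wavelength:
λ = λ' - Δλ
λ = 64.8886 - 0.4886
λ = 64.4000 pm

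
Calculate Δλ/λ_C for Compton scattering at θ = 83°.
0.8781 λ_C

The Compton shift formula is:
Δλ = λ_C(1 - cos θ)

Dividing both sides by λ_C:
Δλ/λ_C = 1 - cos θ

For θ = 83°:
Δλ/λ_C = 1 - cos(83°)
Δλ/λ_C = 1 - 0.1219
Δλ/λ_C = 0.8781

This means the shift is 0.8781 × λ_C = 2.1306 pm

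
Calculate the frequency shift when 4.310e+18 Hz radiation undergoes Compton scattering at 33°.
2.412e+16 Hz (decrease)

Convert frequency to wavelength (c = 299792458 m/s):
λ₀ = c/f₀ = 299792458/4.310e+18 = 6.9557415e-11 m = 69.5574 pm

Calculate Compton shift:
Δλ = λ_C(1 - cos(33°)) = 0.3914 pm

Final wavelength:
λ' = λ₀ + Δλ = 69.5574 + 0.3914 = 69.9489 pm

Final frequency:
f' = c/λ' = 299792458/6.9948850e-11 = 4.2858811e+18 Hz

Frequency shift (decrease):
Δf = f₀ - f' = 4.310e+18 - 4.2858811e+18 = 2.412e+16 Hz

(Intermediate values are shown rounded; full precision is carried through to the final answer.)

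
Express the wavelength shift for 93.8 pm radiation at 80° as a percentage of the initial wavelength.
2.1375%

Calculate the Compton shift:
Δλ = λ_C(1 - cos(80°))
Δλ = 2.4263 × (1 - cos(80°))
Δλ = 2.4263 × 0.8264
Δλ = 2.0050 pm

Percentage change:
(Δλ/λ₀) × 100 = (2.0050/93.8) × 100
= 2.1375%

(Intermediate values are shown rounded; full precision is carried through to the final answer.)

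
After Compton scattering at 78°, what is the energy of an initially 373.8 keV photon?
236.6693 keV

First convert energy to wavelength:
λ = hc/E, with hc ≈ 1239.842 keV·pm (i.e. 1239.842 eV·nm)

For E = 373.8 keV = 373800 eV:
λ = 1239.842 keV·pm / 373.8 keV
λ = 3.3169 pm

Calculate the Compton shift:
Δλ = λ_C(1 - cos(78°)) = 2.4263 × 0.7921
Δλ = 1.9219 pm

Final wavelength:
λ' = 3.3169 + 1.9219 = 5.2387 pm

Final energy:
E' = hc/λ' = 1239.842 / 5.2387 = 236.6693 keV

(Intermediate values are shown rounded; full precision is carried through to the final answer.)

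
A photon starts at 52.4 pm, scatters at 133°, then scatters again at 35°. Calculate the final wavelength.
56.9198 pm

Apply Compton shift twice:

First scattering at θ₁ = 133°:
Δλ₁ = λ_C(1 - cos(133°))
Δλ₁ = 2.4263 × 1.6820
Δλ₁ = 4.0810 pm

After first scattering:
λ₁ = 52.4 + 4.0810 = 56.4810 pm

Second scattering at θ₂ = 35°:
Δλ₂ = λ_C(1 - cos(35°))
Δλ₂ = 2.4263 × 0.1808
Δλ₂ = 0.4388 pm

Final wavelength:
λ₂ = 56.4810 + 0.4388 = 56.9198 pm

Total shift: Δλ_total = 4.0810 + 0.4388 = 4.5198 pm

(Intermediate values are shown rounded; full precision is carried through to the final answer.)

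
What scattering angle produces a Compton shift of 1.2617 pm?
61.32°

From the Compton formula Δλ = λ_C(1 - cos θ), we can solve for θ:

cos θ = 1 - Δλ/λ_C

Given:
- Δλ = 1.2617 pm
- λ_C = h/(m_e·c) ≈ 2.42631024 pm

cos θ = 1 - 1.2617/2.42631024
cos θ = 1 - 0.520008
cos θ = 0.479992

θ = arccos(0.479992)
θ = 61.32°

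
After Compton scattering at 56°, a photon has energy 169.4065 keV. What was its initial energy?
198.4000 keV

Convert final energy to wavelength (hc ≈ 1239.842 keV·pm):
λ' = hc/E' = 1239.842 / 169.4065 = 7.3187 pm

Calculate the Compton shift:
Δλ = λ_C(1 - cos(56°))
Δλ = 2.4263 × (1 - cos(56°))
Δλ = 1.0695 pm

Initial wavelength:
λ = λ' - Δλ = 7.3187 - 1.0695 = 6.2492 pm

Initial energy:
E = hc/λ = 1239.842 / 6.2492 = 198.4000 keV

(Intermediate values are shown rounded; full precision is carried through to the final answer.)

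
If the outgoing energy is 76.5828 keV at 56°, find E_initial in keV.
82.0000 keV

Convert final energy to wavelength (hc ≈ 1239.842 keV·pm):
λ' = hc/E' = 1239.842 / 76.5828 = 16.1896 pm

Calculate the Compton shift:
Δλ = λ_C(1 - cos(56°))
Δλ = 2.4263 × (1 - cos(56°))
Δλ = 1.0695 pm

Initial wavelength:
λ = λ' - Δλ = 16.1896 - 1.0695 = 15.1200 pm

Initial energy:
E = hc/λ = 1239.842 / 15.1200 = 82.0000 keV

(Intermediate values are shown rounded; full precision is carried through to the final answer.)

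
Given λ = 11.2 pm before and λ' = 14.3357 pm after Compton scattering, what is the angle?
107.00°

First find the wavelength shift:
Δλ = λ' - λ = 14.3357 - 11.2 = 3.1357 pm

Using Δλ = λ_C(1 - cos θ), with λ_C = h/(m_e·c) ≈ 2.42631024 pm:
cos θ = 1 - Δλ/λ_C
cos θ = 1 - 3.1357/2.42631024
cos θ = -0.292374

θ = arccos(-0.292374)
θ = 107.00°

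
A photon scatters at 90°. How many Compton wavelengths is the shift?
1.0000 λ_C

The Compton shift formula is:
Δλ = λ_C(1 - cos θ)

Dividing both sides by λ_C:
Δλ/λ_C = 1 - cos θ

For θ = 90°:
Δλ/λ_C = 1 - cos(90°)
Δλ/λ_C = 1 - 0.0000
Δλ/λ_C = 1.0000

This means the shift is 1.0000 × λ_C = 2.4263 pm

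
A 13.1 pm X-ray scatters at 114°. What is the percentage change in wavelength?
26.0548%

Calculate the Compton shift:
Δλ = λ_C(1 - cos(114°))
Δλ = 2.4263 × (1 - cos(114°))
Δλ = 2.4263 × 1.4067
Δλ = 3.4132 pm

Percentage change:
(Δλ/λ₀) × 100 = (3.4132/13.1) × 100
= 26.0548%

(Intermediate values are shown rounded; full precision is carried through to the final answer.)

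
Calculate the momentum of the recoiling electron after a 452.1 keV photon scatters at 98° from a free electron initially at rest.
2.8452e-22 kg·m/s

The electron is initially at rest, so by conservation of momentum:
p⃗_e = p⃗₀ − p⃗'  (incident photon momentum minus scattered photon momentum)

Photon momentum magnitudes (p = h/λ = E/c):
λ₀ = hc/E₀ = 2.7424 pm → p₀ = h/λ₀ = 2.4162e-22 kg·m/s
Δλ = λ_C(1 − cos 98°) = 2.7640 pm
λ' = 5.5064 pm → p' = h/λ' = 1.2033e-22 kg·m/s

The scattered photon makes angle θ = 98° with the incident direction, so by the law of cosines:
|p⃗_e|² = p₀² + p'² − 2p₀p'cos θ
|p⃗_e|² = (2.4162e-22)² + (1.2033e-22)² − 2·2.4162e-22·1.2033e-22·cos(98°)
|p⃗_e| = 2.8452e-22 kg·m/s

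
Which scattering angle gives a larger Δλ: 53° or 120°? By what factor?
120° produces the larger shift by a factor of 3.767

Calculate both shifts using Δλ = λ_C(1 - cos θ):

For θ₁ = 53°:
Δλ₁ = 2.4263 × (1 - cos(53°))
Δλ₁ = 2.4263 × 0.3982
Δλ₁ = 0.9661 pm

For θ₂ = 120°:
Δλ₂ = 2.4263 × (1 - cos(120°))
Δλ₂ = 2.4263 × 1.5000
Δλ₂ = 3.6395 pm

The 120° angle produces the larger shift.
Ratio: 3.6395/0.9661 = 3.767

(Intermediate values are shown rounded; full precision is carried through to the final answer.)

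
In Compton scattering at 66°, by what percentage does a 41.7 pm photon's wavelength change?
3.4519%

Calculate the Compton shift:
Δλ = λ_C(1 - cos(66°))
Δλ = 2.4263 × (1 - cos(66°))
Δλ = 2.4263 × 0.5933
Δλ = 1.4394 pm

Percentage change:
(Δλ/λ₀) × 100 = (1.4394/41.7) × 100
= 3.4519%

(Intermediate values are shown rounded; full precision is carried through to the final answer.)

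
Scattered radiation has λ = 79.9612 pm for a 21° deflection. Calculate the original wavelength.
79.8000 pm

From λ' = λ + Δλ, we have λ = λ' - Δλ

First calculate the Compton shift:
Δλ = λ_C(1 - cos θ)
Δλ = 2.4263 × (1 - cos(21°))
Δλ = 2.4263 × 0.0664
Δλ = 0.1612 pm

Initial wavelength:
λ = λ' - Δλ
λ = 79.9612 - 0.1612
λ = 79.8000 pm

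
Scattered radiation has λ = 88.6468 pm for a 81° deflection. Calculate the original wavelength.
86.6000 pm

From λ' = λ + Δλ, we have λ = λ' - Δλ

First calculate the Compton shift:
Δλ = λ_C(1 - cos θ)
Δλ = 2.4263 × (1 - cos(81°))
Δλ = 2.4263 × 0.8436
Δλ = 2.0468 pm

Initial wavelength:
λ = λ' - Δλ
λ = 88.6468 - 2.0468
λ = 86.6000 pm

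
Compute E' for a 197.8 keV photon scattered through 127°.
122.0959 keV

First convert energy to wavelength:
λ = hc/E, with hc ≈ 1239.842 keV·pm (i.e. 1239.842 eV·nm)

For E = 197.8 keV = 197800 eV:
λ = 1239.842 keV·pm / 197.8 keV
λ = 6.2682 pm

Calculate the Compton shift:
Δλ = λ_C(1 - cos(127°)) = 2.4263 × 1.6018
Δλ = 3.8865 pm

Final wavelength:
λ' = 6.2682 + 3.8865 = 10.1547 pm

Final energy:
E' = hc/λ' = 1239.842 / 10.1547 = 122.0959 keV

(Intermediate values are shown rounded; full precision is carried through to the final answer.)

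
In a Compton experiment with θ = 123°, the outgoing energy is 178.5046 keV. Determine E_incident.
387.7001 keV

Convert final energy to wavelength (hc ≈ 1239.842 keV·pm):
λ' = hc/E' = 1239.842 / 178.5046 = 6.9457 pm

Calculate the Compton shift:
Δλ = λ_C(1 - cos(123°))
Δλ = 2.4263 × (1 - cos(123°))
Δλ = 3.7478 pm

Initial wavelength:
λ = λ' - Δλ = 6.9457 - 3.7478 = 3.1979 pm

Initial energy:
E = hc/λ = 1239.842 / 3.1979 = 387.7001 keV

(Intermediate values are shown rounded; full precision is carried through to the final answer.)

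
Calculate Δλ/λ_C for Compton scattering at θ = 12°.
0.0219 λ_C

The Compton shift formula is:
Δλ = λ_C(1 - cos θ)

Dividing both sides by λ_C:
Δλ/λ_C = 1 - cos θ

For θ = 12°:
Δλ/λ_C = 1 - cos(12°)
Δλ/λ_C = 1 - 0.9781
Δλ/λ_C = 0.0219

This means the shift is 0.0219 × λ_C = 0.0530 pm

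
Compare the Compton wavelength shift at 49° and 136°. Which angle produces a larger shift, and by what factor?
136° produces the larger shift by a factor of 4.999

Calculate both shifts using Δλ = λ_C(1 - cos θ):

For θ₁ = 49°:
Δλ₁ = 2.4263 × (1 - cos(49°))
Δλ₁ = 2.4263 × 0.3439
Δλ₁ = 0.8345 pm

For θ₂ = 136°:
Δλ₂ = 2.4263 × (1 - cos(136°))
Δλ₂ = 2.4263 × 1.7193
Δλ₂ = 4.1717 pm

The 136° angle produces the larger shift.
Ratio: 4.1717/0.8345 = 4.999

(Intermediate values are shown rounded; full precision is carried through to the final answer.)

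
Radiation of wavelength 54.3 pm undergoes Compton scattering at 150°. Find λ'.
58.8276 pm

Using the Compton formula: λ' = λ + λ_C(1 − cos θ)

For θ = 150°, cos θ = -√3/2 (exact) ≈ -0.8660, so:
1 − cos 150° = 1 − (-√3/2) ≈ 1.8660

Δλ = λ_C × 1.8660 = 2.4263 × 1.8660 = 4.5276 pm

λ' = 54.3 + 4.5276 = 58.8276 pm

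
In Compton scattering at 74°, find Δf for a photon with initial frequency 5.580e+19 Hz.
1.375e+19 Hz (decrease)

Convert frequency to wavelength (c = 299792458 m/s):
λ₀ = c/f₀ = 299792458/5.580e+19 = 5.3726247e-12 m = 5.3726 pm

Calculate Compton shift:
Δλ = λ_C(1 - cos(74°)) = 1.7575 pm

Final wavelength:
λ' = λ₀ + Δλ = 5.3726 + 1.7575 = 7.1302 pm

Final frequency:
f' = c/λ' = 299792458/7.1301532e-12 = 4.2045725e+19 Hz

Frequency shift (decrease):
Δf = f₀ - f' = 5.580e+19 - 4.2045725e+19 = 1.375e+19 Hz

(Intermediate values are shown rounded; full precision is carried through to the final answer.)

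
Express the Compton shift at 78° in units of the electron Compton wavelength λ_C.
0.7921 λ_C

The Compton shift formula is:
Δλ = λ_C(1 - cos θ)

Dividing both sides by λ_C:
Δλ/λ_C = 1 - cos θ

For θ = 78°:
Δλ/λ_C = 1 - cos(78°)
Δλ/λ_C = 1 - 0.2079
Δλ/λ_C = 0.7921

This means the shift is 0.7921 × λ_C = 1.9219 pm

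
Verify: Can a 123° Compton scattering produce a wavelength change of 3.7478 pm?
Yes, consistent

Calculate the expected shift for θ = 123°:

Δλ_expected = λ_C(1 - cos(123°))
Δλ_expected = 2.4263 × (1 - cos(123°))
Δλ_expected = 2.4263 × 1.5446
Δλ_expected = 3.7478 pm

Given shift: 3.7478 pm
Expected shift: 3.7478 pm
Difference: 0.0000 pm

The values match. This is consistent with Compton scattering at the stated angle.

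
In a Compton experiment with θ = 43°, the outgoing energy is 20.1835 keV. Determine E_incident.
20.4000 keV

Convert final energy to wavelength (hc ≈ 1239.842 keV·pm):
λ' = hc/E' = 1239.842 / 20.1835 = 61.4285 pm

Calculate the Compton shift:
Δλ = λ_C(1 - cos(43°))
Δλ = 2.4263 × (1 - cos(43°))
Δλ = 0.6518 pm

Initial wavelength:
λ = λ' - Δλ = 61.4285 - 0.6518 = 60.7767 pm

Initial energy:
E = hc/λ = 1239.842 / 60.7767 = 20.4000 keV

(Intermediate values are shown rounded; full precision is carried through to the final answer.)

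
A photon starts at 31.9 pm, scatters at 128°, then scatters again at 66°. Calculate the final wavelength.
37.2595 pm

Apply Compton shift twice:

First scattering at θ₁ = 128°:
Δλ₁ = λ_C(1 - cos(128°))
Δλ₁ = 2.4263 × 1.6157
Δλ₁ = 3.9201 pm

After first scattering:
λ₁ = 31.9 + 3.9201 = 35.8201 pm

Second scattering at θ₂ = 66°:
Δλ₂ = λ_C(1 - cos(66°))
Δλ₂ = 2.4263 × 0.5933
Δλ₂ = 1.4394 pm

Final wavelength:
λ₂ = 35.8201 + 1.4394 = 37.2595 pm

Total shift: Δλ_total = 3.9201 + 1.4394 = 5.3595 pm

(Intermediate values are shown rounded; full precision is carried through to the final answer.)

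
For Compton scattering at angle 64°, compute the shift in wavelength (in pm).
1.3627 pm

Using the Compton scattering formula:
Δλ = λ_C(1 - cos θ)

where λ_C = h/(m_e·c) ≈ 2.4263 pm is the Compton wavelength of an electron.

For θ = 64°:
cos(64°) = 0.4384
1 - cos(64°) = 0.5616

Δλ = 2.4263 × 0.5616
Δλ = 1.3627 pm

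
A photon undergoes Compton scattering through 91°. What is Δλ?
2.4687 pm

Using the Compton scattering formula:
Δλ = λ_C(1 - cos θ)

where λ_C = h/(m_e·c) ≈ 2.4263 pm is the Compton wavelength of an electron.

For θ = 91°:
cos(91°) = -0.0175
1 - cos(91°) = 1.0175

Δλ = 2.4263 × 1.0175
Δλ = 2.4687 pm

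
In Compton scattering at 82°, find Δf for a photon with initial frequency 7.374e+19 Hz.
2.503e+19 Hz (decrease)

Convert frequency to wavelength (c = 299792458 m/s):
λ₀ = c/f₀ = 299792458/7.374e+19 = 4.0655337e-12 m = 4.0655 pm

Calculate Compton shift:
Δλ = λ_C(1 - cos(82°)) = 2.0886 pm

Final wavelength:
λ' = λ₀ + Δλ = 4.0655 + 2.0886 = 6.1542 pm

Final frequency:
f' = c/λ' = 299792458/6.1541669e-12 = 4.8713736e+19 Hz

Frequency shift (decrease):
Δf = f₀ - f' = 7.374e+19 - 4.8713736e+19 = 2.503e+19 Hz

(Intermediate values are shown rounded; full precision is carried through to the final answer.)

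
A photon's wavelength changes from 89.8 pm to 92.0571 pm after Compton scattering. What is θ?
86.00°

First find the wavelength shift:
Δλ = λ' - λ = 92.0571 - 89.8 = 2.2571 pm

Using Δλ = λ_C(1 - cos θ), with λ_C = h/(m_e·c) ≈ 2.42631024 pm:
cos θ = 1 - Δλ/λ_C
cos θ = 1 - 2.2571/2.42631024
cos θ = 0.069740

θ = arccos(0.069740)
θ = 86.00°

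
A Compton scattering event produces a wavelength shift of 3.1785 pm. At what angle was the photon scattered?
108.06°

From the Compton formula Δλ = λ_C(1 - cos θ), we can solve for θ:

cos θ = 1 - Δλ/λ_C

Given:
- Δλ = 3.1785 pm
- λ_C = h/(m_e·c) ≈ 2.42631024 pm

cos θ = 1 - 3.1785/2.42631024
cos θ = 1 - 1.310014
cos θ = -0.310014

θ = arccos(-0.310014)
θ = 108.06°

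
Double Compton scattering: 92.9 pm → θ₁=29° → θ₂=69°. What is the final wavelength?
94.7610 pm

Apply Compton shift twice:

First scattering at θ₁ = 29°:
Δλ₁ = λ_C(1 - cos(29°))
Δλ₁ = 2.4263 × 0.1254
Δλ₁ = 0.3042 pm

After first scattering:
λ₁ = 92.9 + 0.3042 = 93.2042 pm

Second scattering at θ₂ = 69°:
Δλ₂ = λ_C(1 - cos(69°))
Δλ₂ = 2.4263 × 0.6416
Δλ₂ = 1.5568 pm

Final wavelength:
λ₂ = 93.2042 + 1.5568 = 94.7610 pm

Total shift: Δλ_total = 0.3042 + 1.5568 = 1.8610 pm

(Intermediate values are shown rounded; full precision is carried through to the final answer.)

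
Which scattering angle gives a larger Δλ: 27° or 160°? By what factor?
160° produces the larger shift by a factor of 17.796

Calculate both shifts using Δλ = λ_C(1 - cos θ):

For θ₁ = 27°:
Δλ₁ = 2.4263 × (1 - cos(27°))
Δλ₁ = 2.4263 × 0.1090
Δλ₁ = 0.2645 pm

For θ₂ = 160°:
Δλ₂ = 2.4263 × (1 - cos(160°))
Δλ₂ = 2.4263 × 1.9397
Δλ₂ = 4.7063 pm

The 160° angle produces the larger shift.
Ratio: 4.7063/0.2645 = 17.796

(Intermediate values are shown rounded; full precision is carried through to the final answer.)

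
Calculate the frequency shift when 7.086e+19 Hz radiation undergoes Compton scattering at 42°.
9.098e+18 Hz (decrease)

Convert frequency to wavelength (c = 299792458 m/s):
λ₀ = c/f₀ = 299792458/7.086e+19 = 4.2307714e-12 m = 4.2308 pm

Calculate Compton shift:
Δλ = λ_C(1 - cos(42°)) = 0.6232 pm

Final wavelength:
λ' = λ₀ + Δλ = 4.2308 + 0.6232 = 4.8540 pm

Final frequency:
f' = c/λ' = 299792458/4.8539817e-12 = 6.1762173e+19 Hz

Frequency shift (decrease):
Δf = f₀ - f' = 7.086e+19 - 6.1762173e+19 = 9.098e+18 Hz

(Intermediate values are shown rounded; full precision is carried through to the final answer.)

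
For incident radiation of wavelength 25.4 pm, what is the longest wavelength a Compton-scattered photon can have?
30.2526 pm (at θ = 180°)

The Compton shift is Δλ = λ_C(1 − cos θ).

Since cos θ ranges from −1 to 1, the factor (1 − cos θ) ranges from 0 to 2; the maximum shift occurs at θ = 180° (backscattering):
Δλ_max = 2λ_C = 2 × 2.4263 pm = 4.8526 pm

Maximum scattered wavelength:
λ'_max = λ₀ + Δλ_max = 25.4 + 4.8526 = 30.2526 pm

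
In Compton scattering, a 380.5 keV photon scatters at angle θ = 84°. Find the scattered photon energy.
228.2837 keV

First convert energy to wavelength:
λ = hc/E, with hc ≈ 1239.842 keV·pm (i.e. 1239.842 eV·nm)

For E = 380.5 keV = 380500 eV:
λ = 1239.842 keV·pm / 380.5 keV
λ = 3.2585 pm

Calculate the Compton shift:
Δλ = λ_C(1 - cos(84°)) = 2.4263 × 0.8955
Δλ = 2.1727 pm

Final wavelength:
λ' = 3.2585 + 2.1727 = 5.4311 pm

Final energy:
E' = hc/λ' = 1239.842 / 5.4311 = 228.2837 keV

(Intermediate values are shown rounded; full precision is carried through to the final answer.)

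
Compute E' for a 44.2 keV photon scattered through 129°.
38.7403 keV

First convert energy to wavelength:
λ = hc/E, with hc ≈ 1239.842 keV·pm (i.e. 1239.842 eV·nm)

For E = 44.2 keV = 44200 eV:
λ = 1239.842 keV·pm / 44.2 keV
λ = 28.0507 pm

Calculate the Compton shift:
Δλ = λ_C(1 - cos(129°)) = 2.4263 × 1.6293
Δλ = 3.9532 pm

Final wavelength:
λ' = 28.0507 + 3.9532 = 32.0040 pm

Final energy:
E' = hc/λ' = 1239.842 / 32.0040 = 38.7403 keV

(Intermediate values are shown rounded; full precision is carried through to the final answer.)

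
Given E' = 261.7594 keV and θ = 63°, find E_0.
363.4001 keV

Convert final energy to wavelength (hc ≈ 1239.842 keV·pm):
λ' = hc/E' = 1239.842 / 261.7594 = 4.7366 pm

Calculate the Compton shift:
Δλ = λ_C(1 - cos(63°))
Δλ = 2.4263 × (1 - cos(63°))
Δλ = 1.3248 pm

Initial wavelength:
λ = λ' - Δλ = 4.7366 - 1.3248 = 3.4118 pm

Initial energy:
E = hc/λ = 1239.842 / 3.4118 = 363.4001 keV

(Intermediate values are shown rounded; full precision is carried through to the final answer.)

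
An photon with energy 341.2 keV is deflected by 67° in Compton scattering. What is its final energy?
242.5335 keV

First convert energy to wavelength:
λ = hc/E, with hc ≈ 1239.842 keV·pm (i.e. 1239.842 eV·nm)

For E = 341.2 keV = 341200 eV:
λ = 1239.842 keV·pm / 341.2 keV
λ = 3.6338 pm

Calculate the Compton shift:
Δλ = λ_C(1 - cos(67°)) = 2.4263 × 0.6093
Δλ = 1.4783 pm

Final wavelength:
λ' = 3.6338 + 1.4783 = 5.1120 pm

Final energy:
E' = hc/λ' = 1239.842 / 5.1120 = 242.5335 keV

(Intermediate values are shown rounded; full precision is carried through to the final answer.)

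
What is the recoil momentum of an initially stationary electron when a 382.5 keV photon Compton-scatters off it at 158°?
2.8375e-22 kg·m/s

The electron is initially at rest, so by conservation of momentum:
p⃗_e = p⃗₀ − p⃗'  (incident photon momentum minus scattered photon momentum)

Photon momentum magnitudes (p = h/λ = E/c):
λ₀ = hc/E₀ = 3.2414 pm → p₀ = h/λ₀ = 2.0442e-22 kg·m/s
Δλ = λ_C(1 − cos 158°) = 4.6759 pm
λ' = 7.9174 pm → p' = h/λ' = 8.3690e-23 kg·m/s

The scattered photon makes angle θ = 158° with the incident direction, so by the law of cosines:
|p⃗_e|² = p₀² + p'² − 2p₀p'cos θ
|p⃗_e|² = (2.0442e-22)² + (8.3690e-23)² − 2·2.0442e-22·8.3690e-23·cos(158°)
|p⃗_e| = 2.8375e-22 kg·m/s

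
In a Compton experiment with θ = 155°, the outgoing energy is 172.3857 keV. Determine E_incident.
482.9999 keV

Convert final energy to wavelength (hc ≈ 1239.842 keV·pm):
λ' = hc/E' = 1239.842 / 172.3857 = 7.1923 pm

Calculate the Compton shift:
Δλ = λ_C(1 - cos(155°))
Δλ = 2.4263 × (1 - cos(155°))
Δλ = 4.6253 pm

Initial wavelength:
λ = λ' - Δλ = 7.1923 - 4.6253 = 2.5670 pm

Initial energy:
E = hc/λ = 1239.842 / 2.5670 = 482.9999 keV

(Intermediate values are shown rounded; full precision is carried through to the final answer.)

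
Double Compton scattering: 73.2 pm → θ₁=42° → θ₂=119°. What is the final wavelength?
77.4258 pm

Apply Compton shift twice:

First scattering at θ₁ = 42°:
Δλ₁ = λ_C(1 - cos(42°))
Δλ₁ = 2.4263 × 0.2569
Δλ₁ = 0.6232 pm

After first scattering:
λ₁ = 73.2 + 0.6232 = 73.8232 pm

Second scattering at θ₂ = 119°:
Δλ₂ = λ_C(1 - cos(119°))
Δλ₂ = 2.4263 × 1.4848
Δλ₂ = 3.6026 pm

Final wavelength:
λ₂ = 73.8232 + 3.6026 = 77.4258 pm

Total shift: Δλ_total = 0.6232 + 3.6026 = 4.2258 pm

(Intermediate values are shown rounded; full precision is carried through to the final answer.)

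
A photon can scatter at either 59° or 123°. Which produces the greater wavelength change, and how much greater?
123° produces the larger shift by a factor of 3.185

Calculate both shifts using Δλ = λ_C(1 - cos θ):

For θ₁ = 59°:
Δλ₁ = 2.4263 × (1 - cos(59°))
Δλ₁ = 2.4263 × 0.4850
Δλ₁ = 1.1767 pm

For θ₂ = 123°:
Δλ₂ = 2.4263 × (1 - cos(123°))
Δλ₂ = 2.4263 × 1.5446
Δλ₂ = 3.7478 pm

The 123° angle produces the larger shift.
Ratio: 3.7478/1.1767 = 3.185

(Intermediate values are shown rounded; full precision is carried through to the final answer.)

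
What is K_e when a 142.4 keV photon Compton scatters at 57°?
16.0351 keV

By energy conservation: K_e = E_initial - E_final

First find the scattered photon energy:
Initial wavelength: λ = hc/E = 8.7068 pm
Compton shift: Δλ = λ_C(1 - cos(57°)) = 1.1048 pm
Final wavelength: λ' = 8.7068 + 1.1048 = 9.8116 pm
Final photon energy: E' = hc/λ' = 126.3649 keV

Electron kinetic energy:
K_e = E - E' = 142.4000 - 126.3649 = 16.0351 keV

(Intermediate values are shown rounded; full precision is carried through to the final answer.)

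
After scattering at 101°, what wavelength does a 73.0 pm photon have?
75.8893 pm

Using the Compton scattering formula:
λ' = λ + Δλ = λ + λ_C(1 - cos θ)

Given:
- Initial wavelength λ = 73.0 pm
- Scattering angle θ = 101°
- Compton wavelength λ_C ≈ 2.4263 pm

Calculate the shift:
Δλ = 2.4263 × (1 - cos(101°))
Δλ = 2.4263 × 1.1908
Δλ = 2.8893 pm

Final wavelength:
λ' = 73.0 + 2.8893 = 75.8893 pm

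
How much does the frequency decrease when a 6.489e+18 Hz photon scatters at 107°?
4.124e+17 Hz (decrease)

Convert frequency to wavelength (c = 299792458 m/s):
λ₀ = c/f₀ = 299792458/6.489e+18 = 4.6200101e-11 m = 46.2001 pm

Calculate Compton shift:
Δλ = λ_C(1 - cos(107°)) = 3.1357 pm

Final wavelength:
λ' = λ₀ + Δλ = 46.2001 + 3.1357 = 49.3358 pm

Final frequency:
f' = c/λ' = 299792458/4.9335796e-11 = 6.0765708e+18 Hz

Frequency shift (decrease):
Δf = f₀ - f' = 6.489e+18 - 6.0765708e+18 = 4.124e+17 Hz

(Intermediate values are shown rounded; full precision is carried through to the final answer.)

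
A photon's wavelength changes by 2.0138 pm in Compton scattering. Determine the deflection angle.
80.21°

From the Compton formula Δλ = λ_C(1 - cos θ), we can solve for θ:

cos θ = 1 - Δλ/λ_C

Given:
- Δλ = 2.0138 pm
- λ_C = h/(m_e·c) ≈ 2.42631024 pm

cos θ = 1 - 2.0138/2.42631024
cos θ = 1 - 0.829985
cos θ = 0.170015

θ = arccos(0.170015)
θ = 80.21°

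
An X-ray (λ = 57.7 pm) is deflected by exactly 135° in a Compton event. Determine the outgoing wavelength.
61.8420 pm

Using the Compton formula: λ' = λ + λ_C(1 − cos θ)

For θ = 135°, cos θ = -√2/2 (exact) ≈ -0.7071, so:
1 − cos 135° = 1 − (-√2/2) ≈ 1.7071

Δλ = λ_C × 1.7071 = 2.4263 × 1.7071 = 4.1420 pm

λ' = 57.7 + 4.1420 = 61.8420 pm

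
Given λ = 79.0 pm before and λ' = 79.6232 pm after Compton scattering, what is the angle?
42.00°

First find the wavelength shift:
Δλ = λ' - λ = 79.6232 - 79.0 = 0.6232 pm

Using Δλ = λ_C(1 - cos θ), with λ_C = h/(m_e·c) ≈ 2.42631024 pm:
cos θ = 1 - Δλ/λ_C
cos θ = 1 - 0.6232/2.42631024
cos θ = 0.743149

θ = arccos(0.743149)
θ = 42.00°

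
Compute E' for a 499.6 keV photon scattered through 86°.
261.6402 keV

First convert energy to wavelength:
λ = hc/E, with hc ≈ 1239.842 keV·pm (i.e. 1239.842 eV·nm)

For E = 499.6 keV = 499600 eV:
λ = 1239.842 keV·pm / 499.6 keV
λ = 2.4817 pm

Calculate the Compton shift:
Δλ = λ_C(1 - cos(86°)) = 2.4263 × 0.9302
Δλ = 2.2571 pm

Final wavelength:
λ' = 2.4817 + 2.2571 = 4.7387 pm

Final energy:
E' = hc/λ' = 1239.842 / 4.7387 = 261.6402 keV

(Intermediate values are shown rounded; full precision is carried through to the final answer.)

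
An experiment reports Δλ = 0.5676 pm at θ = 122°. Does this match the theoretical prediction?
No, inconsistent

Calculate the expected shift for θ = 122°:

Δλ_expected = λ_C(1 - cos(122°))
Δλ_expected = 2.4263 × (1 - cos(122°))
Δλ_expected = 2.4263 × 1.5299
Δλ_expected = 3.7121 pm

Given shift: 0.5676 pm
Expected shift: 3.7121 pm
Difference: 3.1444 pm

The values do not match. The given shift corresponds to θ ≈ 40.0°, not 122°.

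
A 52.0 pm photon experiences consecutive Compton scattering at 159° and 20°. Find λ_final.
56.8378 pm

Apply Compton shift twice:

First scattering at θ₁ = 159°:
Δλ₁ = λ_C(1 - cos(159°))
Δλ₁ = 2.4263 × 1.9336
Δλ₁ = 4.6915 pm

After first scattering:
λ₁ = 52.0 + 4.6915 = 56.6915 pm

Second scattering at θ₂ = 20°:
Δλ₂ = λ_C(1 - cos(20°))
Δλ₂ = 2.4263 × 0.0603
Δλ₂ = 0.1463 pm

Final wavelength:
λ₂ = 56.6915 + 0.1463 = 56.8378 pm

Total shift: Δλ_total = 4.6915 + 0.1463 = 4.8378 pm

(Intermediate values are shown rounded; full precision is carried through to the final answer.)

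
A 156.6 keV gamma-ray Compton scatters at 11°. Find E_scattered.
155.7232 keV

First convert energy to wavelength:
λ = hc/E, with hc ≈ 1239.842 keV·pm (i.e. 1239.842 eV·nm)

For E = 156.6 keV = 156600 eV:
λ = 1239.842 keV·pm / 156.6 keV
λ = 7.9173 pm

Calculate the Compton shift:
Δλ = λ_C(1 - cos(11°)) = 2.4263 × 0.0184
Δλ = 0.0446 pm

Final wavelength:
λ' = 7.9173 + 0.0446 = 7.9618 pm

Final energy:
E' = hc/λ' = 1239.842 / 7.9618 = 155.7232 keV

(Intermediate values are shown rounded; full precision is carried through to the final answer.)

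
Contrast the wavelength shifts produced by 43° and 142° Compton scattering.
142° produces the larger shift by a factor of 6.656

Calculate both shifts using Δλ = λ_C(1 - cos θ):

For θ₁ = 43°:
Δλ₁ = 2.4263 × (1 - cos(43°))
Δλ₁ = 2.4263 × 0.2686
Δλ₁ = 0.6518 pm

For θ₂ = 142°:
Δλ₂ = 2.4263 × (1 - cos(142°))
Δλ₂ = 2.4263 × 1.7880
Δλ₂ = 4.3383 pm

The 142° angle produces the larger shift.
Ratio: 4.3383/0.6518 = 6.656

(Intermediate values are shown rounded; full precision is carried through to the final answer.)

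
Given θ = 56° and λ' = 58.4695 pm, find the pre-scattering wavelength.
57.4000 pm

From λ' = λ + Δλ, we have λ = λ' - Δλ

First calculate the Compton shift:
Δλ = λ_C(1 - cos θ)
Δλ = 2.4263 × (1 - cos(56°))
Δλ = 2.4263 × 0.4408
Δλ = 1.0695 pm

Initial wavelength:
λ = λ' - Δλ
λ = 58.4695 - 1.0695
λ = 57.4000 pm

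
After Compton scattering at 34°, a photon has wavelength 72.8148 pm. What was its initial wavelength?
72.4000 pm

From λ' = λ + Δλ, we have λ = λ' - Δλ

First calculate the Compton shift:
Δλ = λ_C(1 - cos θ)
Δλ = 2.4263 × (1 - cos(34°))
Δλ = 2.4263 × 0.1710
Δλ = 0.4148 pm

Initial wavelength:
λ = λ' - Δλ
λ = 72.8148 - 0.4148
λ = 72.4000 pm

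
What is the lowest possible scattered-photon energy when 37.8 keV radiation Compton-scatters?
32.9284 keV (at θ = 180°)

The scattered photon has minimum energy when its wavelength is maximum, i.e., when the Compton shift Δλ = λ_C(1 − cos θ) is maximum. This occurs at θ = 180° (backscattering), giving Δλ_max = 2λ_C = 4.8526 pm.

Initial wavelength: λ₀ = hc/E₀ = 32.8001 pm
Maximum final wavelength: λ'_max = λ₀ + 2λ_C = 32.8001 + 4.8526 = 37.6527 pm
Minimum final energy: E'_min = hc/λ'_max = 32.9284 keV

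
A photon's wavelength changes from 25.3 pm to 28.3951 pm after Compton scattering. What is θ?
106.00°

First find the wavelength shift:
Δλ = λ' - λ = 28.3951 - 25.3 = 3.0951 pm

Using Δλ = λ_C(1 - cos θ), with λ_C = h/(m_e·c) ≈ 2.42631024 pm:
cos θ = 1 - Δλ/λ_C
cos θ = 1 - 3.0951/2.42631024
cos θ = -0.275641

θ = arccos(-0.275641)
θ = 106.00°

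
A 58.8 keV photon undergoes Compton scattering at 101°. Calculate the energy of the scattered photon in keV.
51.7139 keV

First convert energy to wavelength:
λ = hc/E, with hc ≈ 1239.842 keV·pm (i.e. 1239.842 eV·nm)

For E = 58.8 keV = 58800 eV:
λ = 1239.842 keV·pm / 58.8 keV
λ = 21.0857 pm

Calculate the Compton shift:
Δλ = λ_C(1 - cos(101°)) = 2.4263 × 1.1908
Δλ = 2.8893 pm

Final wavelength:
λ' = 21.0857 + 2.8893 = 23.9750 pm

Final energy:
E' = hc/λ' = 1239.842 / 23.9750 = 51.7139 keV

(Intermediate values are shown rounded; full precision is carried through to the final answer.)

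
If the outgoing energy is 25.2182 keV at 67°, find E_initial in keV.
26.0000 keV

Convert final energy to wavelength (hc ≈ 1239.842 keV·pm):
λ' = hc/E' = 1239.842 / 25.2182 = 49.1646 pm

Calculate the Compton shift:
Δλ = λ_C(1 - cos(67°))
Δλ = 2.4263 × (1 - cos(67°))
Δλ = 1.4783 pm

Initial wavelength:
λ = λ' - Δλ = 49.1646 - 1.4783 = 47.6863 pm

Initial energy:
E = hc/λ = 1239.842 / 47.6863 = 26.0000 keV

(Intermediate values are shown rounded; full precision is carried through to the final answer.)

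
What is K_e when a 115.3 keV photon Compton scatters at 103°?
24.9674 keV

By energy conservation: K_e = E_initial - E_final

First find the scattered photon energy:
Initial wavelength: λ = hc/E = 10.7532 pm
Compton shift: Δλ = λ_C(1 - cos(103°)) = 2.9721 pm
Final wavelength: λ' = 10.7532 + 2.9721 = 13.7253 pm
Final photon energy: E' = hc/λ' = 90.3326 keV

Electron kinetic energy:
K_e = E - E' = 115.3000 - 90.3326 = 24.9674 keV

(Intermediate values are shown rounded; full precision is carried through to the final answer.)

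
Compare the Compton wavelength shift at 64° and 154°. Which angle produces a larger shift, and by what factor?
154° produces the larger shift by a factor of 3.381

Calculate both shifts using Δλ = λ_C(1 - cos θ):

For θ₁ = 64°:
Δλ₁ = 2.4263 × (1 - cos(64°))
Δλ₁ = 2.4263 × 0.5616
Δλ₁ = 1.3627 pm

For θ₂ = 154°:
Δλ₂ = 2.4263 × (1 - cos(154°))
Δλ₂ = 2.4263 × 1.8988
Δλ₂ = 4.6071 pm

The 154° angle produces the larger shift.
Ratio: 4.6071/1.3627 = 3.381

(Intermediate values are shown rounded; full precision is carried through to the final answer.)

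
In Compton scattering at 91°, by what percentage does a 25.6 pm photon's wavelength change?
9.6432%

Calculate the Compton shift:
Δλ = λ_C(1 - cos(91°))
Δλ = 2.4263 × (1 - cos(91°))
Δλ = 2.4263 × 1.0175
Δλ = 2.4687 pm

Percentage change:
(Δλ/λ₀) × 100 = (2.4687/25.6) × 100
= 9.6432%

(Intermediate values are shown rounded; full precision is carried through to the final answer.)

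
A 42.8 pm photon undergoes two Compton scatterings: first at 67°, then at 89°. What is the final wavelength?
46.6622 pm

Apply Compton shift twice:

First scattering at θ₁ = 67°:
Δλ₁ = λ_C(1 - cos(67°))
Δλ₁ = 2.4263 × 0.6093
Δλ₁ = 1.4783 pm

After first scattering:
λ₁ = 42.8 + 1.4783 = 44.2783 pm

Second scattering at θ₂ = 89°:
Δλ₂ = λ_C(1 - cos(89°))
Δλ₂ = 2.4263 × 0.9825
Δλ₂ = 2.3840 pm

Final wavelength:
λ₂ = 44.2783 + 2.3840 = 46.6622 pm

Total shift: Δλ_total = 1.4783 + 2.3840 = 3.8622 pm

(Intermediate values are shown rounded; full precision is carried through to the final answer.)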